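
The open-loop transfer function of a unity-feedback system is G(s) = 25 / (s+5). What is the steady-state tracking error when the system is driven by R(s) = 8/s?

4/3

G(s) has no factors of s in the denominator, so the system is type 0.
K_p = lim_{s→0} G(s) = 25 / (5) = 5.
e_ss = 8/(1 + K_p) = 8/6 = 4/3.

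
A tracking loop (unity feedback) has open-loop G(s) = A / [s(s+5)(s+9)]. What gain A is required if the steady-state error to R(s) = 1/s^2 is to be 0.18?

G(s) has one factor of s in the denominator, so the system is type 1.
K_v = lim_{s→0} s·G(s) = A / (5·9) = (1/45)·A.
e_ss = 1/K_v = 0.18 ⇒ K_v = 50/9 ⇒ A = (50/9)/(1/45) = 250.

250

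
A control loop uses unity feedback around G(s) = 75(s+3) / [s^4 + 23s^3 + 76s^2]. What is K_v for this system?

infinity

K_v = lim_{s→0} s·G(s); with 2 poles at the origin the limit diverges, so K_v = ∞.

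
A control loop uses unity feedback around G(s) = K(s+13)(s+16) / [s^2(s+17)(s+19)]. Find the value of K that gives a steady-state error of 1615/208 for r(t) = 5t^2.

2

G(s) has two factors of s in the denominator, so the system is type 2.
K_a = lim_{s→0} s^2·G(s) = K·13·16 / (17·19) = (208/323)·K.
e_ss = 10/K_a = 1615/208 ⇒ K_a = 416/323 ⇒ K = (416/323)/(208/323) = 2.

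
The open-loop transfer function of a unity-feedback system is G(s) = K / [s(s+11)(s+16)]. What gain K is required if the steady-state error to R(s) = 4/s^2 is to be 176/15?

G(s) has one factor of s in the denominator, so the system is type 1.
K_v = lim_{s→0} s·G(s) = K / (11·16) = (1/176)·K.
e_ss = 4/K_v = 176/15 ⇒ K_v = 15/44 ⇒ K = (15/44)/(1/176) = 60.

60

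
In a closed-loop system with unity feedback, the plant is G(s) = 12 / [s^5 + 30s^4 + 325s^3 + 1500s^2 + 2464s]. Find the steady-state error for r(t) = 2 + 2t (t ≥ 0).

1232/3

Factoring s from the denominator leaves a polynomial with constant term 2464, so the system is type 1. Treating each term separately:
  • 2: tracked with zero error.
  • 2t: e_ss = 2/K_v with K_v=3/616 → 1232/3.
Total e_ss = 1232/3.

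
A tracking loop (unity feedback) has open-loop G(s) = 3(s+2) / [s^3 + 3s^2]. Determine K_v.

infinity

K_v = lim_{s→0} s·G(s); with 2 poles at the origin the limit diverges, so K_v = ∞.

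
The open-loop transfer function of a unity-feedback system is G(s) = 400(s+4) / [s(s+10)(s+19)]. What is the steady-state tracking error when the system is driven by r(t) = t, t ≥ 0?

19/160

G(s) has one factor of s in the denominator, so the system is type 1.
K_v = lim_{s→0} s·G(s) = 400·4 / (10·19) = 160/19.
e_ss = 1/K_v = 1/(160/19) = 19/160.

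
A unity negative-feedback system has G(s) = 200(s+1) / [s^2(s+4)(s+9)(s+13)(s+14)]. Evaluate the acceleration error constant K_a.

Two free integrators in G(s): this is a type 2 system.
K_a = lim_{s→0} s^2·G(s) = 200·1 / (4·9·13·14) = 25/819.

25/819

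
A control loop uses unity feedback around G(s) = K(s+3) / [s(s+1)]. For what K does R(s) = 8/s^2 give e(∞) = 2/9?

12

G(s) has one factor of s in the denominator, so the system is type 1.
K_v = lim_{s→0} s·G(s) = K·3 / (1) = 3·K.
e_ss = 8/K_v = 2/9 ⇒ K_v = 36 ⇒ K = 36/3 = 12.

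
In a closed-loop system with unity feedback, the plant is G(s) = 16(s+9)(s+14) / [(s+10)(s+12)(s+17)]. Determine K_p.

System type = 0 (no poles at s=0).
K_p = lim_{s→0} G(s) = 16·9·14 / (10·12·17) = 84/85.

84/85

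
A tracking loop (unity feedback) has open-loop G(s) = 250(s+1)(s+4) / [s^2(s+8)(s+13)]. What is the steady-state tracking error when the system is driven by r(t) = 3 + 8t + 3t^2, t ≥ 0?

0.624

G(s) has two factors of s in the denominator, so the system is type 2. Taking each input component in turn:
  • 3: tracked with zero error.
  • 8t: tracked with zero error.
  • 3t^2: e_ss = 6/K_a with K_a=125/13 → 0.624.
Total e_ss = 0.624.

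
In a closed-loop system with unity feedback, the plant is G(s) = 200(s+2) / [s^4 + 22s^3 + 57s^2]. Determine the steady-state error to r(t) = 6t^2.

The denominator has no term below 57s^2 — 2 poles at s=0, type 2.
K_a = lim_{s→0} s^2·G(s) = 200·2 / 57 = 400/57.
r(t) = 6t^2 gives R(s) = 12/s^3.
e_ss = 12/K_a = 12/(400/57) = 1.71.

1.71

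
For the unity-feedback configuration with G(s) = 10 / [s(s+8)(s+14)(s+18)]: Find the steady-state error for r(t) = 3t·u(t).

G(s) has one factor of s in the denominator, so the system is type 1.
K_v = lim_{s→0} s·G(s) = 10 / (8·14·18) = 5/1008.
e_ss = 3/K_v = 3/(5/1008) = 604.8.

604.8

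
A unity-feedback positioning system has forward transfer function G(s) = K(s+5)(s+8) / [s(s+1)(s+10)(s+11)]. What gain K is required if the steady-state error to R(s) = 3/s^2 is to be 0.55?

15

One free integrator in G(s): this is a type 1 system.
K_v = lim_{s→0} s·G(s) = K·5·8 / (1·10·11) = (4/11)·K.
e_ss = 3/K_v = 0.55 ⇒ K_v = 60/11 ⇒ K = (60/11)/(4/11) = 15.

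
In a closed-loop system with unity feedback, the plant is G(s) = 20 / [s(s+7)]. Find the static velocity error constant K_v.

20/7

System type = 1 (one pole at s=0).
K_v = lim_{s→0} s·G(s) = 20 / (7) = 20/7.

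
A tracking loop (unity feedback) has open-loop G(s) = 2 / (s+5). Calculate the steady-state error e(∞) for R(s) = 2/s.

G(s) has no factors of s in the denominator, so the system is type 0.
K_p = lim_{s→0} G(s) = 2 / (5) = 0.4.
e_ss = 2/(1 + K_p) = 2/1.4 = 10/7.

10/7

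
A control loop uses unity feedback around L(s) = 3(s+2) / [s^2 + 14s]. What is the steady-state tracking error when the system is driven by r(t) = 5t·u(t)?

35/3

The denominator has no term below 14s — 1 pole at s=0, type 1.
K_v = lim_{s→0} s·L(s) = 3·2 / 14 = 3/7.
e_ss = 5/K_v = 5/(3/7) = 35/3.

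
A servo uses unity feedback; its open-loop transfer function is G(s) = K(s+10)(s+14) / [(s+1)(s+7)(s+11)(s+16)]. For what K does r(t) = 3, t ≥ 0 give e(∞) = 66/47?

G(s) has no factors of s in the denominator, so the system is type 0.
K_p = lim_{s→0} G(s) = K·10·14 / (1·7·11·16) = (5/44)·K.
e_ss = 3/(1 + K_p) = 66/47 ⇒ 1 + (5/44)·K = 47/22 ⇒ K = 10.

10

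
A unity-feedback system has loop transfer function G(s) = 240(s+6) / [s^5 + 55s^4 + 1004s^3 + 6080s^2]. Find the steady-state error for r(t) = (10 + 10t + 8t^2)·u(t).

608/9

Lowest-order denominator term is 6080s^2, so the open loop has 2 poles at the origin → type 2 system. Taking each input component in turn:
  • 10: tracked with zero error.
  • 10t: tracked with zero error.
  • 8t^2: e_ss = 16/K_a with K_a=9/38 → 608/9.
Total e_ss = 608/9.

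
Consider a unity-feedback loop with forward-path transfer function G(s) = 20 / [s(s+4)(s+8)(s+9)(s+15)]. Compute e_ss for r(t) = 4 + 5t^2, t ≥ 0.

One free integrator in G(s): this is a type 1 system. Treating each term separately:
  • 4: tracked with zero error.
  • 5t^2: a type-1 system cannot track it, e_ss → ∞.
The unbounded component dominates.

infinity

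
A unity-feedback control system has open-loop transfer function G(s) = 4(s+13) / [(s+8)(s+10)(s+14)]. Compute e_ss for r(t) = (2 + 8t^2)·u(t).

infinity

No free integrators in G(s): this is a type 0 system. By superposition:
  • 2: e_ss = 2/(1+K_p) with K_p=13/280 → 560/293.
  • 8t^2: a type-0 system cannot track it, e_ss → ∞.
The unbounded component dominates.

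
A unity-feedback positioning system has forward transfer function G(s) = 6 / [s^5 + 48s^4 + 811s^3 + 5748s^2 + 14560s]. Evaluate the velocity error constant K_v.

3/7280

Lowest-order denominator term is 14560s, so the open loop has 1 pole at the origin → type 1 system.
K_v = lim_{s→0} s·G(s) = 6 / 14560 = 3/7280.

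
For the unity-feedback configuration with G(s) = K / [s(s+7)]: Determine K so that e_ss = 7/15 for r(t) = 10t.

150

System type = 1 (one pole at s=0).
K_v = lim_{s→0} s·G(s) = K / (7) = (1/7)·K.
e_ss = 10/K_v = 7/15 ⇒ K_v = 150/7 ⇒ K = (150/7)/(1/7) = 150.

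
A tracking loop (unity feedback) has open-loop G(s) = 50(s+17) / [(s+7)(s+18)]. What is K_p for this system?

G(s) has no factors of s in the denominator, so the system is type 0.
K_p = lim_{s→0} G(s) = 50·17 / (7·18) = 425/63.

425/63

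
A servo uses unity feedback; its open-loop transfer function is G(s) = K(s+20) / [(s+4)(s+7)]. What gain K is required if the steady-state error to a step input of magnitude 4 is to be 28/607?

The open loop has no poles at the origin → type 0 system.
K_p = lim_{s→0} G(s) = K·20 / (4·7) = (5/7)·K.
e_ss = 4/(1 + K_p) = 28/607 ⇒ 1 + (5/7)·K = 607/7 ⇒ K = 120.

120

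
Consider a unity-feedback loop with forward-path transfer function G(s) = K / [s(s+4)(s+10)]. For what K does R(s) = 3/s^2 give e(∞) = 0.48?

System type = 1 (one pole at s=0).
K_v = lim_{s→0} s·G(s) = K / (4·10) = 0.025·K.
e_ss = 3/K_v = 0.48 ⇒ K_v = 6.25 ⇒ K = 6.25/0.025 = 250.

250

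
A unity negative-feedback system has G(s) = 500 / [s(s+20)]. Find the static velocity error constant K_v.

25

System type = 1 (one pole at s=0).
K_v = lim_{s→0} s·G(s) = 500 / (20) = 25.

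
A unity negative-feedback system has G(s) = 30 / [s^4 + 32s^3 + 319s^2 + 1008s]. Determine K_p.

infinity

K_p = lim_{s→0} G(s); with 1 pole at the origin the limit diverges, so K_p = ∞.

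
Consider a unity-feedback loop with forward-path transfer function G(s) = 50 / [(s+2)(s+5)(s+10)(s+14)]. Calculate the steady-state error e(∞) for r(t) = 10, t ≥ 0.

280/29

The open loop has no poles at the origin → type 0 system.
K_p = lim_{s→0} G(s) = 50 / (2·5·10·14) = 1/28.
e_ss = 10/(1 + K_p) = 10/(29/28) = 280/29.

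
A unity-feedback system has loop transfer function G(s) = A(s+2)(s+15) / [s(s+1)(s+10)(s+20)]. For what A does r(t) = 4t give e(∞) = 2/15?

200

The open loop has one pole at the origin → type 1 system.
K_v = lim_{s→0} s·G(s) = A·2·15 / (1·10·20) = 0.15·A.
e_ss = 4/K_v = 2/15 ⇒ K_v = 30 ⇒ A = 30/0.15 = 200.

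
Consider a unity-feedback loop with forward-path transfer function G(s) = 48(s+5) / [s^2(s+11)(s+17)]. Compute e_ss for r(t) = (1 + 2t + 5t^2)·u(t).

187/24

G(s) has two factors of s in the denominator, so the system is type 2. By superposition:
  • 1: tracked with zero error.
  • 2t: tracked with zero error.
  • 5t^2: e_ss = 10/K_a with K_a=240/187 → 187/24.
Total e_ss = 187/24.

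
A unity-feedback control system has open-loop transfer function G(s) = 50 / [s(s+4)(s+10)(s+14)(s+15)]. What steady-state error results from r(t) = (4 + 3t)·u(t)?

504

System type = 1 (one pole at s=0). Taking each input component in turn:
  • 4: tracked with zero error.
  • 3t: e_ss = 3/K_v with K_v=1/168 → 504.
Total e_ss = 504.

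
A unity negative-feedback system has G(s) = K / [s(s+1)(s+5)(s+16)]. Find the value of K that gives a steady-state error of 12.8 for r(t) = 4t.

G(s) has one factor of s in the denominator, so the system is type 1.
K_v = lim_{s→0} s·G(s) = K / (1·5·16) = 0.0125·K.
e_ss = 4/K_v = 12.8 ⇒ K_v = 0.3125 ⇒ K = 0.3125/0.0125 = 25.

25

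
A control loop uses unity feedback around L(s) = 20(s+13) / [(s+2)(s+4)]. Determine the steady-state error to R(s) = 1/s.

2/67

The open loop has no poles at the origin → type 0 system.
K_p = lim_{s→0} L(s) = 20·13 / (2·4) = 32.5.
e_ss = 1/(1 + K_p) = 1/33.5 = 2/67.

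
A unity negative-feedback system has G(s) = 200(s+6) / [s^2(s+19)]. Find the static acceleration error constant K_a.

Two free integrators in G(s): this is a type 2 system.
K_a = lim_{s→0} s^2·G(s) = 200·6 / (19) = 1200/19.

1200/19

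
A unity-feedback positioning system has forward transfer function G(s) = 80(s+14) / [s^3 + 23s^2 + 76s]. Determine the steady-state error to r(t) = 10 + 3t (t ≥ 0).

Factoring s from the denominator leaves a polynomial with constant term 76, so the system is type 1. By superposition:
  • 10: tracked with zero error.
  • 3t: e_ss = 3/K_v with K_v=280/19 → 57/280.
Total e_ss = 57/280.

57/280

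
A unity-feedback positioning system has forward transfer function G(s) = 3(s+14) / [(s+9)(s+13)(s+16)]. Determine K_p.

7/312

No free integrators in G(s): this is a type 0 system.
K_p = lim_{s→0} G(s) = 3·14 / (9·13·16) = 7/312.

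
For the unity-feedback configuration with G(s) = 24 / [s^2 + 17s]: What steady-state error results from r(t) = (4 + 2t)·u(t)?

17/12

The denominator has no term below 17s — 1 pole at s=0, type 1. By superposition:
  • 4: tracked with zero error.
  • 2t: e_ss = 2/K_v with K_v=24/17 → 17/12.
Total e_ss = 17/12.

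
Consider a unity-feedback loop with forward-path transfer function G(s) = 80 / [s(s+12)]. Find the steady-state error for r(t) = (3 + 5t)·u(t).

0.75

G(s) has one factor of s in the denominator, so the system is type 1. Treating each term separately:
  • 3: tracked with zero error.
  • 5t: e_ss = 5/K_v with K_v=20/3 → 0.75.
Total e_ss = 0.75.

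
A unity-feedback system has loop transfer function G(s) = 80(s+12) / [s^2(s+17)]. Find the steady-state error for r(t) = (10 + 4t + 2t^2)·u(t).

The open loop has two poles at the origin → type 2 system. Treating each term separately:
  • 10: tracked with zero error.
  • 4t: tracked with zero error.
  • 2t^2: e_ss = 4/K_a with K_a=960/17 → 17/240.
Total e_ss = 17/240.

17/240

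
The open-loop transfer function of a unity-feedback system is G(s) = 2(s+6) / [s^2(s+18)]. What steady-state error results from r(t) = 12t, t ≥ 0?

G(s) has two factors of s in the denominator, so the system is type 2.
A type-2 system has K_v = ∞, so it tracks a ramp input with zero steady-state error.

0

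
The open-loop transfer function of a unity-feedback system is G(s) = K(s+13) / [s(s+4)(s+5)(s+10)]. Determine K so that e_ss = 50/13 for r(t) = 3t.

One free integrator in G(s): this is a type 1 system.
K_v = lim_{s→0} s·G(s) = K·13 / (4·5·10) = 0.065·K.
e_ss = 3/K_v = 50/13 ⇒ K_v = 0.78 ⇒ K = 0.78/0.065 = 12.

12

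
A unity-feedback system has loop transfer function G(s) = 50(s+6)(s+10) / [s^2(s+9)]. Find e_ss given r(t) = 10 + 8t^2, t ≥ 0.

G(s) has two factors of s in the denominator, so the system is type 2. Treating each term separately:
  • 10: tracked with zero error.
  • 8t^2: e_ss = 16/K_a with K_a=1000/3 → 0.048.
Total e_ss = 0.048.

0.048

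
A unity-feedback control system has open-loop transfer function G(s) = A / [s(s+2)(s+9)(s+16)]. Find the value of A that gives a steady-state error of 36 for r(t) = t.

8

One free integrator in G(s): this is a type 1 system.
K_v = lim_{s→0} s·G(s) = A / (2·9·16) = (1/288)·A.
e_ss = 1/K_v = 36 ⇒ K_v = 1/36 ⇒ A = (1/36)/(1/288) = 8.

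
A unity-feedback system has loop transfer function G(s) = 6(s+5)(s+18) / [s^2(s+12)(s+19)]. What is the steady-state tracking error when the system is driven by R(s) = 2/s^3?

System type = 2 (two poles at s=0).
K_a = lim_{s→0} s^2·G(s) = 6·5·18 / (12·19) = 45/19.
r(t) = t^2 gives R(s) = 2/s^3.
e_ss = 2/K_a = 2/(45/19) = 38/45.

38/45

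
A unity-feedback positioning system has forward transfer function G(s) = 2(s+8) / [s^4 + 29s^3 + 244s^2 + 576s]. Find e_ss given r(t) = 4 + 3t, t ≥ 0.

108

The denominator has no term below 576s — 1 pole at s=0, type 1. Treating each term separately:
  • 4: tracked with zero error.
  • 3t: e_ss = 3/K_v with K_v=1/36 → 108.
Total e_ss = 108.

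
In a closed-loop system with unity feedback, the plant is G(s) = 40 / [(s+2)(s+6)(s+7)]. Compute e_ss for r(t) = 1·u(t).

G(s) has no factors of s in the denominator, so the system is type 0.
K_p = lim_{s→0} G(s) = 40 / (2·6·7) = 10/21.
e_ss = 1/(1 + K_p) = 1/(31/21) = 21/31.

21/31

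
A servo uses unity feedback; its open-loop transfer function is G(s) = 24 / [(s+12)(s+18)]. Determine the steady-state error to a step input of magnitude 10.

The open loop has no poles at the origin → type 0 system.
K_p = lim_{s→0} G(s) = 24 / (12·18) = 1/9.
e_ss = 10/(1 + K_p) = 10/(10/9) = 9.

9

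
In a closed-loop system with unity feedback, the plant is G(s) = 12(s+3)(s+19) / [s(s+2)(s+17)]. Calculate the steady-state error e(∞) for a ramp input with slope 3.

The open loop has one pole at the origin → type 1 system.
K_v = lim_{s→0} s·G(s) = 12·3·19 / (2·17) = 342/17.
e_ss = 3/K_v = 3/(342/17) = 17/114.

17/114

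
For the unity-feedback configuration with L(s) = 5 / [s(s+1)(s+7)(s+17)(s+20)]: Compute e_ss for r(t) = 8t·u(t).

System type = 1 (one pole at s=0).
K_v = lim_{s→0} s·L(s) = 5 / (1·7·17·20) = 1/476.
e_ss = 8/K_v = 8/(1/476) = 3808.

3808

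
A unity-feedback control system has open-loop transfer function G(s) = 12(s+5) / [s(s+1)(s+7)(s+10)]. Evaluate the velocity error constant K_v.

The open loop has one pole at the origin → type 1 system.
K_v = lim_{s→0} s·G(s) = 12·5 / (1·7·10) = 6/7.

6/7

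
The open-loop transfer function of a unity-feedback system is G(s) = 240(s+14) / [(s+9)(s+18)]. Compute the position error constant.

560/27

System type = 0 (no poles at s=0).
K_p = lim_{s→0} G(s) = 240·14 / (9·18) = 560/27.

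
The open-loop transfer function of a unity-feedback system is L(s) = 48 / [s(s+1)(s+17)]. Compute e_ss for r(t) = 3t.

1.0625

The open loop has one pole at the origin → type 1 system.
K_v = lim_{s→0} s·L(s) = 48 / (1·17) = 48/17.
e_ss = 3/K_v = 3/(48/17) = 1.0625.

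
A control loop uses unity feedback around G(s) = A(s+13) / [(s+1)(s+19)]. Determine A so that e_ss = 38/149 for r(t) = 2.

The open loop has no poles at the origin → type 0 system.
K_p = lim_{s→0} G(s) = A·13 / (1·19) = (13/19)·A.
e_ss = 2/(1 + K_p) = 38/149 ⇒ 1 + (13/19)·A = 149/19 ⇒ A = 10.

10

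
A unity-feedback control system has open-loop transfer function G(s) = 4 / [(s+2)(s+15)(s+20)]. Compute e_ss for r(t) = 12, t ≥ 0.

The open loop has no poles at the origin → type 0 system.
K_p = lim_{s→0} G(s) = 4 / (2·15·20) = 1/150.
e_ss = 12/(1 + K_p) = 12/(151/150) = 1800/151.

1800/151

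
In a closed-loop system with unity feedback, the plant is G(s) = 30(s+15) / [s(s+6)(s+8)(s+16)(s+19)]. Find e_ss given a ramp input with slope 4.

9728/75

One free integrator in G(s): this is a type 1 system.
K_v = lim_{s→0} s·G(s) = 30·15 / (6·8·16·19) = 75/2432.
e_ss = 4/K_v = 4/(75/2432) = 9728/75.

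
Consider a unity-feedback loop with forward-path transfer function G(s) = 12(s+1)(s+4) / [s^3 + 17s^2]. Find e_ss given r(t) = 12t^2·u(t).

Lowest-order denominator term is 17s^2, so the open loop has 2 poles at the origin → type 2 system.
K_a = lim_{s→0} s^2·G(s) = 12·1·4 / 17 = 48/17.
r(t) = 12t^2 gives R(s) = 24/s^3.
e_ss = 24/K_a = 24/(48/17) = 8.5.

8.5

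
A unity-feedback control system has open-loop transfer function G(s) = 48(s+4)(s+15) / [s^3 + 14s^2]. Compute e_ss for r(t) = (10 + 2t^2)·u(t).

7/360

Lowest-order denominator term is 14s^2, so the open loop has 2 poles at the origin → type 2 system. Taking each input component in turn:
  • 10: tracked with zero error.
  • 2t^2: e_ss = 4/K_a with K_a=1440/7 → 7/360.
Total e_ss = 7/360.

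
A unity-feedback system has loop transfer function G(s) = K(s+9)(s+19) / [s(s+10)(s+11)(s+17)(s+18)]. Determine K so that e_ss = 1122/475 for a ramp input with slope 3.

One free integrator in G(s): this is a type 1 system.
K_v = lim_{s→0} s·G(s) = K·9·19 / (10·11·17·18) = (19/3740)·K.
e_ss = 3/K_v = 1122/475 ⇒ K_v = 475/374 ⇒ K = (475/374)/(19/3740) = 250.

250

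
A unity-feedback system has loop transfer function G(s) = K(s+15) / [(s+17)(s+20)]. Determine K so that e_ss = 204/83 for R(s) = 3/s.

5

System type = 0 (no poles at s=0).
K_p = lim_{s→0} G(s) = K·15 / (17·20) = (3/68)·K.
e_ss = 3/(1 + K_p) = 204/83 ⇒ 1 + (3/68)·K = 83/68 ⇒ K = 5.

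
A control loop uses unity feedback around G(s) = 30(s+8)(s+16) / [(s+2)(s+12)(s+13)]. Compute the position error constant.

System type = 0 (no poles at s=0).
K_p = lim_{s→0} G(s) = 30·8·16 / (2·12·13) = 160/13.

160/13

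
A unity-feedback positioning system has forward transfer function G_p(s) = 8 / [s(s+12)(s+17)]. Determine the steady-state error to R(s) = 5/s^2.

The open loop has one pole at the origin → type 1 system.
K_v = lim_{s→0} s·G_p(s) = 8 / (12·17) = 2/51.
e_ss = 5/K_v = 5/(2/51) = 127.5.

127.5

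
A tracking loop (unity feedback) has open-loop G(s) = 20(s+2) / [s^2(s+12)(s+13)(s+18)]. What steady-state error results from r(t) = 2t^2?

System type = 2 (two poles at s=0).
K_a = lim_{s→0} s^2·G(s) = 20·2 / (12·13·18) = 5/351.
r(t) = 2t^2 gives R(s) = 4/s^3.
e_ss = 4/K_a = 4/(5/351) = 280.8.

280.8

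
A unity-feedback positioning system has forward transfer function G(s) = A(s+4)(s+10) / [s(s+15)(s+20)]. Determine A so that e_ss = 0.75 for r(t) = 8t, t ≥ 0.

System type = 1 (one pole at s=0).
K_v = lim_{s→0} s·G(s) = A·4·10 / (15·20) = (2/15)·A.
e_ss = 8/K_v = 0.75 ⇒ K_v = 32/3 ⇒ A = (32/3)/(2/15) = 80.

80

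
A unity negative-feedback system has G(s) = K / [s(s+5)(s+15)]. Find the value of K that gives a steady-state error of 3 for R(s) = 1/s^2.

One free integrator in G(s): this is a type 1 system.
K_v = lim_{s→0} s·G(s) = K / (5·15) = (1/75)·K.
e_ss = 1/K_v = 3 ⇒ K_v = 1/3 ⇒ K = (1/3)/(1/75) = 25.

25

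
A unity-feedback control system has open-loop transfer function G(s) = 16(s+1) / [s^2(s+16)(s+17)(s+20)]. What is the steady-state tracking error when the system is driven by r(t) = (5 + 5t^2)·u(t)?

Two free integrators in G(s): this is a type 2 system. Treating each term separately:
  • 5: tracked with zero error.
  • 5t^2: e_ss = 10/K_a with K_a=1/340 → 3400.
Total e_ss = 3400.

3400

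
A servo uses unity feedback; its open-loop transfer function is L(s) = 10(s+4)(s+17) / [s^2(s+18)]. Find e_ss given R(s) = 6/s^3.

27/170

The open loop has two poles at the origin → type 2 system.
K_a = lim_{s→0} s^2·L(s) = 10·4·17 / (18) = 340/9.
r(t) = 3t^2 gives R(s) = 6/s^3.
e_ss = 6/K_a = 6/(340/9) = 27/170.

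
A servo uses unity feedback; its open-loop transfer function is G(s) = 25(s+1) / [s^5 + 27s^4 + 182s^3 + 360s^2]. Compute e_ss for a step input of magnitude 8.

The denominator has no term below 360s^2 — 2 poles at s=0, type 2.
A type-2 system has K_p = ∞, so it tracks a step input with zero steady-state error.

0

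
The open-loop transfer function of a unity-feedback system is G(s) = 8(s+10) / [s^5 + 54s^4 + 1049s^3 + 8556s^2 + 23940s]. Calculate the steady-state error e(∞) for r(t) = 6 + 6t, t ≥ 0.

Lowest-order denominator term is 23940s, so the open loop has 1 pole at the origin → type 1 system. Treating each term separately:
  • 6: tracked with zero error.
  • 6t: e_ss = 6/K_v with K_v=4/1197 → 1795.5.
Total e_ss = 1795.5.

1795.5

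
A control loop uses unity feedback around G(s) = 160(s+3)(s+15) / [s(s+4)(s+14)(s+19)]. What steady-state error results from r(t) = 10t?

System type = 1 (one pole at s=0).
K_v = lim_{s→0} s·G(s) = 160·3·15 / (4·14·19) = 900/133.
e_ss = 10/K_v = 10/(900/133) = 133/90.

133/90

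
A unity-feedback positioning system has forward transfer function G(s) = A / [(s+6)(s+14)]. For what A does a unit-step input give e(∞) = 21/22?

G(s) has no factors of s in the denominator, so the system is type 0.
K_p = lim_{s→0} G(s) = A / (6·14) = (1/84)·A.
e_ss = 1/(1 + K_p) = 21/22 ⇒ 1 + (1/84)·A = 22/21 ⇒ A = 4.

4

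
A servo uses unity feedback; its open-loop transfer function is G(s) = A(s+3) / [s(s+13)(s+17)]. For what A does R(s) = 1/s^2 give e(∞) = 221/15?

5

G(s) has one factor of s in the denominator, so the system is type 1.
K_v = lim_{s→0} s·G(s) = A·3 / (13·17) = (3/221)·A.
e_ss = 1/K_v = 221/15 ⇒ K_v = 15/221 ⇒ A = (15/221)/(3/221) = 5.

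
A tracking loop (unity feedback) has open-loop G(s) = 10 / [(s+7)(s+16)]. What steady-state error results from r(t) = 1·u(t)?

56/61

The open loop has no poles at the origin → type 0 system.
K_p = lim_{s→0} G(s) = 10 / (7·16) = 5/56.
e_ss = 1/(1 + K_p) = 1/(61/56) = 56/61.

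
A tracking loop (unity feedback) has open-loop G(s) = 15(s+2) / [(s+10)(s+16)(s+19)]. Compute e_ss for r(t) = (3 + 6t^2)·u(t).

No free integrators in G(s): this is a type 0 system. By superposition:
  • 3: e_ss = 3/(1+K_p) with K_p=3/304 → 912/307.
  • 6t^2: a type-0 system cannot track it, e_ss → ∞.
The unbounded component dominates.

infinity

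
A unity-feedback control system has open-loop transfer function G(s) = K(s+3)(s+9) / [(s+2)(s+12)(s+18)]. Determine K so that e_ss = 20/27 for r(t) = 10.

200

G(s) has no factors of s in the denominator, so the system is type 0.
K_p = lim_{s→0} G(s) = K·3·9 / (2·12·18) = 0.0625·K.
e_ss = 10/(1 + K_p) = 20/27 ⇒ 1 + 0.0625·K = 13.5 ⇒ K = 200.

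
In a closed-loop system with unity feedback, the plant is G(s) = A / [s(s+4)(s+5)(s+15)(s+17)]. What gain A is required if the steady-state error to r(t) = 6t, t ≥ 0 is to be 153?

One free integrator in G(s): this is a type 1 system.
K_v = lim_{s→0} s·G(s) = A / (4·5·15·17) = (1/5100)·A.
e_ss = 6/K_v = 153 ⇒ K_v = 2/51 ⇒ A = (2/51)/(1/5100) = 200.

200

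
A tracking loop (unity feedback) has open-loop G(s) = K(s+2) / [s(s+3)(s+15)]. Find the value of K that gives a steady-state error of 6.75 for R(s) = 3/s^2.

G(s) has one factor of s in the denominator, so the system is type 1.
K_v = lim_{s→0} s·G(s) = K·2 / (3·15) = (2/45)·K.
e_ss = 3/K_v = 6.75 ⇒ K_v = 4/9 ⇒ K = (4/9)/(2/45) = 10.

10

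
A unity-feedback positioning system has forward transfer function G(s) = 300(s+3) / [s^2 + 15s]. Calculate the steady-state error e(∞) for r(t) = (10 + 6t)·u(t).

0.1

Lowest-order denominator term is 15s, so the open loop has 1 pole at the origin → type 1 system. By superposition:
  • 10: tracked with zero error.
  • 6t: e_ss = 6/K_v with K_v=60 → 0.1.
Total e_ss = 0.1.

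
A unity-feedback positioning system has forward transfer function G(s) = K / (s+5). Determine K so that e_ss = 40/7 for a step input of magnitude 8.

2

No free integrators in G(s): this is a type 0 system.
K_p = lim_{s→0} G(s) = K / (5) = 0.2·K.
e_ss = 8/(1 + K_p) = 40/7 ⇒ 1 + 0.2·K = 1.4 ⇒ K = 2.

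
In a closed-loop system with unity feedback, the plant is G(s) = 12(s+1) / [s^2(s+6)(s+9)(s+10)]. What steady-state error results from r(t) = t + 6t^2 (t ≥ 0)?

540

G(s) has two factors of s in the denominator, so the system is type 2. By superposition:
  • t: tracked with zero error.
  • 6t^2: e_ss = 12/K_a with K_a=1/45 → 540.
Total e_ss = 540.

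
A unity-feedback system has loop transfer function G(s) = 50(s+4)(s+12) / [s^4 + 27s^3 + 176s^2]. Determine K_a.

150/11

Lowest-order denominator term is 176s^2, so the open loop has 2 poles at the origin → type 2 system.
K_a = lim_{s→0} s^2·G(s) = 50·4·12 / 176 = 150/11.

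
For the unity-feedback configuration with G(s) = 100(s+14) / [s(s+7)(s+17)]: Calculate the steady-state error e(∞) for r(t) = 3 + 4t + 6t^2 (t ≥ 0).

The open loop has one pole at the origin → type 1 system. Treating each term separately:
  • 3: tracked with zero error.
  • 4t: e_ss = 4/K_v with K_v=200/17 → 0.34.
  • 6t^2: a type-1 system cannot track it, e_ss → ∞.
The unbounded component dominates.

infinity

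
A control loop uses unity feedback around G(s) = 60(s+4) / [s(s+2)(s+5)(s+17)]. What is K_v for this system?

24/17

One free integrator in G(s): this is a type 1 system.
K_v = lim_{s→0} s·G(s) = 60·4 / (2·5·17) = 24/17.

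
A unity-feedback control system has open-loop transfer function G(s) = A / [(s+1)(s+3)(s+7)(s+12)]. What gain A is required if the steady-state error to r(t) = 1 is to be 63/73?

40

No free integrators in G(s): this is a type 0 system.
K_p = lim_{s→0} G(s) = A / (1·3·7·12) = (1/252)·A.
e_ss = 1/(1 + K_p) = 63/73 ⇒ 1 + (1/252)·A = 73/63 ⇒ A = 40.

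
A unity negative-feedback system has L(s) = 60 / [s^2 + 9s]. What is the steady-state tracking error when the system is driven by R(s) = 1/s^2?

The denominator has no term below 9s — 1 pole at s=0, type 1.
K_v = lim_{s→0} s·L(s) = 60 / 9 = 20/3.
e_ss = 1/K_v = 1/(20/3) = 0.15.

0.15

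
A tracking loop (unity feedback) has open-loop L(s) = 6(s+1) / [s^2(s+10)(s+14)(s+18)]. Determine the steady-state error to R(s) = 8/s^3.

L(s) has two factors of s in the denominator, so the system is type 2.
K_a = lim_{s→0} s^2·L(s) = 6·1 / (10·14·18) = 1/420.
r(t) = 4t^2 gives R(s) = 8/s^3.
e_ss = 8/K_a = 8/(1/420) = 3360.

3360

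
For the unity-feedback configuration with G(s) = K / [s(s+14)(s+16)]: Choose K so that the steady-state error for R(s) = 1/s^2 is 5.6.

40

G(s) has one factor of s in the denominator, so the system is type 1.
K_v = lim_{s→0} s·G(s) = K / (14·16) = (1/224)·K.
e_ss = 1/K_v = 5.6 ⇒ K_v = 5/28 ⇒ K = (5/28)/(1/224) = 40.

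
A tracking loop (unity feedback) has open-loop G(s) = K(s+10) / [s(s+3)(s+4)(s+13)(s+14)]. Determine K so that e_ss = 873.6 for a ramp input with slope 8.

2

G(s) has one factor of s in the denominator, so the system is type 1.
K_v = lim_{s→0} s·G(s) = K·10 / (3·4·13·14) = (5/1092)·K.
e_ss = 8/K_v = 873.6 ⇒ K_v = 5/546 ⇒ K = (5/546)/(5/1092) = 2.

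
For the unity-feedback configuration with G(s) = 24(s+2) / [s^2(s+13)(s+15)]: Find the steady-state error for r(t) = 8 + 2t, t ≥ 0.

System type = 2 (two poles at s=0). Treating each term separately:
  • 8: tracked with zero error.
  • 2t: tracked with zero error.
Total e_ss = 0.

0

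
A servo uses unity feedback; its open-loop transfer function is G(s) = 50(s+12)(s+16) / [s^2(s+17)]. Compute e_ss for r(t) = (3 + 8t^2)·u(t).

System type = 2 (two poles at s=0). Treating each term separately:
  • 3: tracked with zero error.
  • 8t^2: e_ss = 16/K_a with K_a=9600/17 → 17/600.
Total e_ss = 17/600.

17/600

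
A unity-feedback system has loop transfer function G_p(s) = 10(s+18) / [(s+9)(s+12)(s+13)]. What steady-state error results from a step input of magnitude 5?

No free integrators in G_p(s): this is a type 0 system.
K_p = lim_{s→0} G_p(s) = 10·18 / (9·12·13) = 5/39.
e_ss = 5/(1 + K_p) = 5/(44/39) = 195/44.

195/44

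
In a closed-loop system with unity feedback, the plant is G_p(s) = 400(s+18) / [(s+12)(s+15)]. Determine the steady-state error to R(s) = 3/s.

The open loop has no poles at the origin → type 0 system.
K_p = lim_{s→0} G_p(s) = 400·18 / (12·15) = 40.
e_ss = 3/(1 + K_p) = 3/41.

3/41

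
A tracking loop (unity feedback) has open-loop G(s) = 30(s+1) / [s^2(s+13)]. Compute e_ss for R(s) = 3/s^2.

0

G(s) has two factors of s in the denominator, so the system is type 2.
A type-2 system has K_v = ∞, so it tracks a ramp input with zero steady-state error.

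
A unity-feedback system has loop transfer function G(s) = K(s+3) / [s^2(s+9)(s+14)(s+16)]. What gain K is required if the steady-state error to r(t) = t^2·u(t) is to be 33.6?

40

System type = 2 (two poles at s=0).
K_a = lim_{s→0} s^2·G(s) = K·3 / (9·14·16) = (1/672)·K.
e_ss = 2/K_a = 33.6 ⇒ K_a = 5/84 ⇒ K = (5/84)/(1/672) = 40.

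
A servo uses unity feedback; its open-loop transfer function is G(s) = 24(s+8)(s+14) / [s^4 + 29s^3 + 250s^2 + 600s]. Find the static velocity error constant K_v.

Lowest-order denominator term is 600s, so the open loop has 1 pole at the origin → type 1 system.
K_v = lim_{s→0} s·G(s) = 24·8·14 / 600 = 4.48.

4.48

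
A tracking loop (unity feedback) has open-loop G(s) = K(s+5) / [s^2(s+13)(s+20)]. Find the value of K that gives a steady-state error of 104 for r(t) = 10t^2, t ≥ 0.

10

Two free integrators in G(s): this is a type 2 system.
K_a = lim_{s→0} s^2·G(s) = K·5 / (13·20) = (1/52)·K.
e_ss = 20/K_a = 104 ⇒ K_a = 5/26 ⇒ K = (5/26)/(1/52) = 10.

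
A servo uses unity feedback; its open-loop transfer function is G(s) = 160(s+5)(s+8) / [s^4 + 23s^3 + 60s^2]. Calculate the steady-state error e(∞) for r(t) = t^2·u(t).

Factoring s^2 from the denominator leaves a polynomial with constant term 60, so the system is type 2.
K_a = lim_{s→0} s^2·G(s) = 160·5·8 / 60 = 320/3.
r(t) = t^2 gives R(s) = 2/s^3.
e_ss = 2/K_a = 2/(320/3) = 3/160.

3/160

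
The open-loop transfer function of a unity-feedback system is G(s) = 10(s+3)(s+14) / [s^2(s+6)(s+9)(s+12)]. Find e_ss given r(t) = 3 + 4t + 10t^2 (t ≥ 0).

216/7

System type = 2 (two poles at s=0). Treating each term separately:
  • 3: tracked with zero error.
  • 4t: tracked with zero error.
  • 10t^2: e_ss = 20/K_a with K_a=35/54 → 216/7.
Total e_ss = 216/7.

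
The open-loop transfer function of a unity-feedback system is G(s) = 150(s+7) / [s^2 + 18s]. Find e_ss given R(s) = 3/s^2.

9/175

The denominator has no term below 18s — 1 pole at s=0, type 1.
K_v = lim_{s→0} s·G(s) = 150·7 / 18 = 175/3.
e_ss = 3/K_v = 3/(175/3) = 9/175.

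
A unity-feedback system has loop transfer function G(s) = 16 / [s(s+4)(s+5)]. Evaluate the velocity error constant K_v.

0.8

One free integrator in G(s): this is a type 1 system.
K_v = lim_{s→0} s·G(s) = 16 / (4·5) = 0.8.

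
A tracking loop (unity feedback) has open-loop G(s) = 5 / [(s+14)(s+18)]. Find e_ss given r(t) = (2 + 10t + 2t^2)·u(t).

infinity

The open loop has no poles at the origin → type 0 system. By superposition:
  • 2: e_ss = 2/(1+K_p) with K_p=5/252 → 504/257.
  • 10t: a type-0 system cannot track it, e_ss → ∞.
  • 2t^2: a type-0 system cannot track it, e_ss → ∞.
The unbounded component dominates.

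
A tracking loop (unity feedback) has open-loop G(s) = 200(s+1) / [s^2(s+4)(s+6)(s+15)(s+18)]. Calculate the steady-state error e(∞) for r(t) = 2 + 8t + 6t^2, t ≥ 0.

System type = 2 (two poles at s=0). Treating each term separately:
  • 2: tracked with zero error.
  • 8t: tracked with zero error.
  • 6t^2: e_ss = 12/K_a with K_a=5/162 → 388.8.
Total e_ss = 388.8.

388.8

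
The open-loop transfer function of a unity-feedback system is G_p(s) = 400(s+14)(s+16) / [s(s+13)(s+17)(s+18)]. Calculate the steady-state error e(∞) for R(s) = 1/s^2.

1989/44800

The open loop has one pole at the origin → type 1 system.
K_v = lim_{s→0} s·G_p(s) = 400·14·16 / (13·17·18) = 44800/1989.
e_ss = 1/K_v = 1/(44800/1989) = 1989/44800.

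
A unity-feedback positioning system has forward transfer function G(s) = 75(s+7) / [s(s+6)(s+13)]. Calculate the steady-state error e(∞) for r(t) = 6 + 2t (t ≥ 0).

52/175

One free integrator in G(s): this is a type 1 system. Taking each input component in turn:
  • 6: tracked with zero error.
  • 2t: e_ss = 2/K_v with K_v=175/26 → 52/175.
Total e_ss = 52/175.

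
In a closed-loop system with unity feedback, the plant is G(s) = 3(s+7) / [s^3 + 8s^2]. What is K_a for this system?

The denominator has no term below 8s^2 — 2 poles at s=0, type 2.
K_a = lim_{s→0} s^2·G(s) = 3·7 / 8 = 2.625.

2.625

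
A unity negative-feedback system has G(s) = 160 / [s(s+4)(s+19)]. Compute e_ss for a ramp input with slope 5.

One free integrator in G(s): this is a type 1 system.
K_v = lim_{s→0} s·G(s) = 160 / (4·19) = 40/19.
e_ss = 5/K_v = 5/(40/19) = 2.375.

2.375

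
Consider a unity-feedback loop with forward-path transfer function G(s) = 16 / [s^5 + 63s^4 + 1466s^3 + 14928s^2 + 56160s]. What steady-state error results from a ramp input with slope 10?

The denominator has no term below 56160s — 1 pole at s=0, type 1.
K_v = lim_{s→0} s·G(s) = 16 / 56160 = 1/3510.
e_ss = 10/K_v = 10/(1/3510) = 35100.

35100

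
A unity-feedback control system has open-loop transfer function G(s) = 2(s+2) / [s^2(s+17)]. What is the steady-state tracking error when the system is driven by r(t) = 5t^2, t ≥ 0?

42.5

Two free integrators in G(s): this is a type 2 system.
K_a = lim_{s→0} s^2·G(s) = 2·2 / (17) = 4/17.
r(t) = 5t^2 gives R(s) = 10/s^3.
e_ss = 10/K_a = 10/(4/17) = 42.5.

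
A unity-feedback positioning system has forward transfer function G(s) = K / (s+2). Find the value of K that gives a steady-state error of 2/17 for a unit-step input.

15

System type = 0 (no poles at s=0).
K_p = lim_{s→0} G(s) = K / (2) = 0.5·K.
e_ss = 1/(1 + K_p) = 2/17 ⇒ 1 + 0.5·K = 8.5 ⇒ K = 15.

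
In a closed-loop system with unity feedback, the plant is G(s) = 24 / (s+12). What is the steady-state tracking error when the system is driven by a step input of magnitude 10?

G(s) has no factors of s in the denominator, so the system is type 0.
K_p = lim_{s→0} G(s) = 24 / (12) = 2.
e_ss = 10/(1 + K_p) = 10/3.

10/3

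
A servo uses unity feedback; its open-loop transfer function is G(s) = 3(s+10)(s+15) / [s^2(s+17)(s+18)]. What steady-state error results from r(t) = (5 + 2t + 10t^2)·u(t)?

13.6

G(s) has two factors of s in the denominator, so the system is type 2. Taking each input component in turn:
  • 5: tracked with zero error.
  • 2t: tracked with zero error.
  • 10t^2: e_ss = 20/K_a with K_a=25/17 → 13.6.
Total e_ss = 13.6.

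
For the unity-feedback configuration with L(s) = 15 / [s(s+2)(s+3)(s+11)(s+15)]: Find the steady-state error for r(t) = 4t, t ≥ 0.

L(s) has one factor of s in the denominator, so the system is type 1.
K_v = lim_{s→0} s·L(s) = 15 / (2·3·11·15) = 1/66.
e_ss = 4/K_v = 4/(1/66) = 264.

264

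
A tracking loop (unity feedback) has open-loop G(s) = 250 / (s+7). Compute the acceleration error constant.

The open loop has no poles at the origin → type 0 system.
K_a = lim_{s→0} s^2·G(s) = 0 (the extra factor of s kills the finite limit).

0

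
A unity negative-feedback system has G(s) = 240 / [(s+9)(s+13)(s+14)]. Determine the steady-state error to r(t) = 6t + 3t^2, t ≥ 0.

System type = 0 (no poles at s=0). By superposition:
  • 6t: a type-0 system cannot track it, e_ss → ∞.
  • 3t^2: a type-0 system cannot track it, e_ss → ∞.
The unbounded component dominates.

infinity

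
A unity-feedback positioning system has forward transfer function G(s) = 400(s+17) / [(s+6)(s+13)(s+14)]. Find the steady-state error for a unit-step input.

G(s) has no factors of s in the denominator, so the system is type 0.
K_p = lim_{s→0} G(s) = 400·17 / (6·13·14) = 1700/273.
e_ss = 1/(1 + K_p) = 1/(1973/273) = 273/1973.

273/1973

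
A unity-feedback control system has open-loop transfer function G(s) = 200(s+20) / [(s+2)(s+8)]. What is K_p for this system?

250

The open loop has no poles at the origin → type 0 system.
K_p = lim_{s→0} G(s) = 200·20 / (2·8) = 250.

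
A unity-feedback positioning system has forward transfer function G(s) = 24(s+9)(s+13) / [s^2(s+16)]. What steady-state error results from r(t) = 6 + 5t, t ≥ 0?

0

G(s) has two factors of s in the denominator, so the system is type 2. By superposition:
  • 6: tracked with zero error.
  • 5t: tracked with zero error.
Total e_ss = 0.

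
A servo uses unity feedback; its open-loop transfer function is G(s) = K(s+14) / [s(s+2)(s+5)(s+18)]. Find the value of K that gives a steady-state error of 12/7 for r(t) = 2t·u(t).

G(s) has one factor of s in the denominator, so the system is type 1.
K_v = lim_{s→0} s·G(s) = K·14 / (2·5·18) = (7/90)·K.
e_ss = 2/K_v = 12/7 ⇒ K_v = 7/6 ⇒ K = (7/6)/(7/90) = 15.

15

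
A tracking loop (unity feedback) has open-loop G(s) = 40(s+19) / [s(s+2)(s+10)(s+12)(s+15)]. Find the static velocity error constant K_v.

System type = 1 (one pole at s=0).
K_v = lim_{s→0} s·G(s) = 40·19 / (2·10·12·15) = 19/90.

19/90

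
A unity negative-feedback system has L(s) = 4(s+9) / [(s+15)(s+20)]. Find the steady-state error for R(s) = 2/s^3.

infinity

L(s) has no factors of s in the denominator, so the system is type 0.
K_a = lim_{s→0} s^2·L(s) = 0; the steady-state error to this parabolic input grows without bound.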